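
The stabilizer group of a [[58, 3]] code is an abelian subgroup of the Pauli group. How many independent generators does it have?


For an [[n,k]] stabilizer code:
Number of stabilizer generators = n - k
= 58 - 3
= 55

55


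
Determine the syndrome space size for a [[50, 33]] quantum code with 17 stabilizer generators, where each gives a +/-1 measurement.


Each stabilizer generator gives a binary (+1 or -1) measurement outcome.
With 17 independent generators:
Total syndromes = 2^17
= 131072

131072


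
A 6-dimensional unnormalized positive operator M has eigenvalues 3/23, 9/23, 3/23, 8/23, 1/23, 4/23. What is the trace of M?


tr(M) = sum of eigenvalues
= 3/23 + 9/23 + 3/23 + 8/23 + 1/23 + 4/23
= 28/23
= 1.2174

1.2174


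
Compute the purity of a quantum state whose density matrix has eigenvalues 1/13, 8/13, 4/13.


tr(rho^2) = sum of eigenvalues squared
= (1/13)^2 + (8/13)^2 + (4/13)^2
= (1 + 64 + 16) / 169
= 81/169
= 0.4793

0.4793


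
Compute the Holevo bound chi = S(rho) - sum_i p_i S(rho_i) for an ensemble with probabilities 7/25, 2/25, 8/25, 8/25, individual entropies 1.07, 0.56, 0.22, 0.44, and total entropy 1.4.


chi = S(rho) - sum_i p_i * S(rho_i)
Weighted entropy = 7/25 * 1.07 + 2/25 * 0.56 + 8/25 * 0.22 + 8/25 * 0.44
= 0.5556
chi = 1.4 - 0.5556
= 0.8444

0.8444


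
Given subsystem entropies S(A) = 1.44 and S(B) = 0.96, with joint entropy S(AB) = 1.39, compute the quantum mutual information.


I(A:B) = S(A) + S(B) - S(AB)
= 1.44 + 0.96 - 1.39
= 1.0100

1.0100


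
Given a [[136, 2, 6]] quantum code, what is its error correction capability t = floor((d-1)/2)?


Code parameters: [[136, 2, 6]], distance d = 6.
Number of correctable errors = floor((d-1)/2)
= floor((6 - 1)/2)
= floor(5/2)
= 2

2


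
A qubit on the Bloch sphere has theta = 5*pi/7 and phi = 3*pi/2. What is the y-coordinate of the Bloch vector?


theta = 2.2440, phi = 4.7124
r_y = sin(theta)*sin(phi) = 0.7818 * -1.0000
r_y = -0.7818

-0.7818


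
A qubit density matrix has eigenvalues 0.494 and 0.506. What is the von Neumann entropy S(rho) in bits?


S = -p*log2(p) - (1-p)*log2(1-p)
p = 0.4940, 1-p = 0.5060
= -0.4940 * log2(0.4940) - 0.5060 * log2(0.5060)
= -(-0.5026) - (-0.4973)
= 0.9999

0.9999


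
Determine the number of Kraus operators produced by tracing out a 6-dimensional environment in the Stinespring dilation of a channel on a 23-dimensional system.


Tracing out the environment in an orthonormal basis {|i>_E} gives Kraus operators K_i = <i|_E U |0>_E.
Number of Kraus operators = dim(H_env) = d_env
= 6

6


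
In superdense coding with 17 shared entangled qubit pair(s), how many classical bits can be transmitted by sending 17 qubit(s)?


Superdense coding allows 2 classical bits per shared entangled pair.
17 pair(s) -> 2 * 17 = 34 classical bits

34


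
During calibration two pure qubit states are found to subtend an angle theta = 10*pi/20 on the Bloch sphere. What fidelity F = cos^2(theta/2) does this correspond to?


For states separated by angle theta on Bloch sphere:
F = cos^2(theta/2)
theta = 10*pi/20 = 1.5708
theta/2 = 0.7854
cos(theta/2) = 0.7071
F = 0.5000

0.5000


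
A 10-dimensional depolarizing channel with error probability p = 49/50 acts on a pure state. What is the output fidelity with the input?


F = (1-p) + p/d
= (1 - 0.9800) + 0.9800/10
= 0.0200 + 0.0980
= 0.1180

0.1180


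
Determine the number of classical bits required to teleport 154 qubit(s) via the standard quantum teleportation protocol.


Quantum teleportation requires 2 classical bits per qubit teleported.
154 qubit(s) -> 2 * 154 = 308 classical bits

308


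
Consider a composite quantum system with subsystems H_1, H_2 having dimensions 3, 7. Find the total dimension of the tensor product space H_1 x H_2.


dim(H_1 x H_2) = 3 * 7
= 21

21


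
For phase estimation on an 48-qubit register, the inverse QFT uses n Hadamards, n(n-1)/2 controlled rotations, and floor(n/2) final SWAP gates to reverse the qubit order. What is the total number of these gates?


Hadamard gates: 48
Controlled rotations: n*(n-1)/2 = 48*47/2 = 1128
SWAP gates: floor(n/2) = floor(48/2) = 24
Total = 48 + 1128 + 24
= 1200

1200


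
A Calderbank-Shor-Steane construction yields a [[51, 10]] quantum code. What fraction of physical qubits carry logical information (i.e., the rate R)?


Code rate R = k/n
= 10/51
= 0.1961

0.1961


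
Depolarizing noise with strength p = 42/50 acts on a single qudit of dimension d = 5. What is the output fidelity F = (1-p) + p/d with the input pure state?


F = (1-p) + p/d
= (1 - 0.8400) + 0.8400/5
= 0.1600 + 0.1680
= 0.3280

0.3280


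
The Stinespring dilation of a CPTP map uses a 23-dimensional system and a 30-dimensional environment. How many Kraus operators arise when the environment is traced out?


Tracing out the environment in an orthonormal basis {|i>_E} gives Kraus operators K_i = <i|_E U |0>_E.
Number of Kraus operators = dim(H_env) = d_env
= 30

30


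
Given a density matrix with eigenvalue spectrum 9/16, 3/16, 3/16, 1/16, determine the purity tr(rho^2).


tr(rho^2) = sum of eigenvalues squared
= (9/16)^2 + (3/16)^2 + (3/16)^2 + (1/16)^2
= (81 + 9 + 9 + 1) / 256
= 100/256
= 0.3906

0.3906


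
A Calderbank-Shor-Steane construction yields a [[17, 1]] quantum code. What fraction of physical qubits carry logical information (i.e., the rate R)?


Code rate R = k/n
= 1/17
= 0.0588

0.0588


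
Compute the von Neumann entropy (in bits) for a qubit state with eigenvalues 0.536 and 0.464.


S = -p*log2(p) - (1-p)*log2(1-p)
p = 0.5360, 1-p = 0.4640
= -0.5360 * log2(0.5360) - 0.4640 * log2(0.4640)
= -(-0.4822) - (-0.5140)
= 0.9963

0.9963


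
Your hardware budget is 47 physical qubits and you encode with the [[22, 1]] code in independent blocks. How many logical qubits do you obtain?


Each code block uses 22 physical qubits for 1 logical qubit(s).
Number of complete blocks = floor(47 / 22) = 2
Logical qubits = 2 * 1
= 2

2


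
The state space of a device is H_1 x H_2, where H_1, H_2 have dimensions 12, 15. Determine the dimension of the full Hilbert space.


dim(H_1 x H_2) = 12 * 15
= 180

180


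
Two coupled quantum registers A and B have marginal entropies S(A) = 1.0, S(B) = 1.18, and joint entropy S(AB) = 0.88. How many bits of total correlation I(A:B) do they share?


I(A:B) = S(A) + S(B) - S(AB)
= 1.0 + 1.18 - 0.88
= 1.3000

1.3000


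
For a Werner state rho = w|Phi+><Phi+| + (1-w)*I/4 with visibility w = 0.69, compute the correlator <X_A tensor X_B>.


|Phi+> = (|00> + |11>)/sqrt(2)
For the pure Bell state, <X_A X_B> = +1 (Bell-state Pauli correlator).
The maximally-mixed part I/4 has tr(I/4 * P tensor P) = 0 for any traceless Pauli P.
So <X_A X_B>_rho = w * (+1) + (1 - w) * 0
= 0.69 * (+1)
= 0.6900

0.6900


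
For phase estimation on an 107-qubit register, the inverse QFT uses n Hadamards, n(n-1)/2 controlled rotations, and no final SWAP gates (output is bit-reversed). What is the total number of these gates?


Hadamard gates: 107
Controlled rotations: n*(n-1)/2 = 107*106/2 = 5671
SWAP gates: 0 (omitted)
Total = 107 + 5671
= 5778

5778


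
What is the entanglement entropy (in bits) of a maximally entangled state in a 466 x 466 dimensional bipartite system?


For a maximally entangled state in d x d:
S = log2(d) = log2(466)
= 8.8642

8.8642


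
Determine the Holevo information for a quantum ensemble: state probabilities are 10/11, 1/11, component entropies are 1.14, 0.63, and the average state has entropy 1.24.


chi = S(rho) - sum_i p_i * S(rho_i)
Weighted entropy = 10/11 * 1.14 + 1/11 * 0.63
= 1.0936
chi = 1.24 - 1.0936
= 0.1464

0.1464


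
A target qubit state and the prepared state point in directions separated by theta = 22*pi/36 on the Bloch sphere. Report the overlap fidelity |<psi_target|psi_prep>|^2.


For states separated by angle theta on Bloch sphere:
F = cos^2(theta/2)
theta = 22*pi/36 = 1.9199
theta/2 = 0.9599
cos(theta/2) = 0.5736
F = 0.3290

0.3290


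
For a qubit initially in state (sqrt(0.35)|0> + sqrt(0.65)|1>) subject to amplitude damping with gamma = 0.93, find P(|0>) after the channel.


For amplitude damping with parameter gamma on state sqrt(a)|0> + sqrt(b)|1>:
alpha^2 = 0.35, beta^2 = 0.65
P(|0>) = alpha^2 + gamma * beta^2
= 0.35 + 0.93 * 0.65
= 0.35 + 0.6045
= 0.9545

0.9545


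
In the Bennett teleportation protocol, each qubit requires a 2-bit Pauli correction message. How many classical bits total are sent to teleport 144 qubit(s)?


Quantum teleportation requires 2 classical bits per qubit teleported.
144 qubit(s) -> 2 * 144 = 288 classical bits

288


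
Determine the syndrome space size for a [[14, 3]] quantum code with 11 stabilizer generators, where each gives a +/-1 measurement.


Each stabilizer generator gives a binary (+1 or -1) measurement outcome.
With 11 independent generators:
Total syndromes = 2^11
= 2048

2048


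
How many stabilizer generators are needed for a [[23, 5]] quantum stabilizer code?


For an [[n,k]] stabilizer code:
Number of stabilizer generators = n - k
= 23 - 5
= 18

18


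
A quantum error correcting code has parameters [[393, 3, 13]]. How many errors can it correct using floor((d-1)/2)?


Code parameters: [[393, 3, 13]], distance d = 13.
Number of correctable errors = floor((d-1)/2)
= floor((13 - 1)/2)
= floor(12/2)
= 6

6


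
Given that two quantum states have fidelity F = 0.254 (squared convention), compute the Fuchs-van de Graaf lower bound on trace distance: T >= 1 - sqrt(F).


Fuchs-van de Graaf (squared-fidelity convention): 1 - sqrt(F) <= T <= sqrt(1 - F).
Lower bound: T >= 1 - sqrt(F)
sqrt(F) = sqrt(0.254) = 0.5040
T >= 1 - 0.5040
T >= 0.4960

0.4960


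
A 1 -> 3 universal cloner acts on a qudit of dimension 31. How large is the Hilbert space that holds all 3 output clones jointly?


Output space = H^(tensor 3) where dim(H) = 31
dim = 31^3
= 961 (after 2 factors)
= 29791 (after 3 factors)
= 29791

29791


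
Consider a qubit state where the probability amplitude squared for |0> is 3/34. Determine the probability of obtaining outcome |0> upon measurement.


|alpha|^2 = 3/34 = 0.0882
|beta|^2 = 1 - 3/34 = 31/34 = 0.9118
P(|0>) = |alpha|^2 = 0.0882

0.0882


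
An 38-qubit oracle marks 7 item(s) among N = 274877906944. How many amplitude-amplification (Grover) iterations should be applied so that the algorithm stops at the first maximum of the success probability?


After j Grover iterations the success probability is P(j) = sin^2((2j+1)*theta), where sin(theta) = sqrt(k/N).
N = 2^38 = 274877906944, k = 7
sin(theta) = sqrt(k/N) = 5.046370146e-06
theta = arcsin(sqrt(k/N)) = 5.046370146e-06 rad
P(j) reaches its first maximum when (2j+1)*theta is as close as possible to pi/2, i.e. j = round(pi/(4*theta) - 1/2).
pi/(4*theta) - 1/2 = 155635.7575
(For comparison, the common estimate pi/4 * sqrt(N/k) = 155636.2575; the exact maximiser is used here.)
Optimal iterations = 155636

155636


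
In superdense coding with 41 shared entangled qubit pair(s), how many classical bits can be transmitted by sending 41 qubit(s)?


Superdense coding allows 2 classical bits per shared entangled pair.
41 pair(s) -> 2 * 41 = 82 classical bits

82


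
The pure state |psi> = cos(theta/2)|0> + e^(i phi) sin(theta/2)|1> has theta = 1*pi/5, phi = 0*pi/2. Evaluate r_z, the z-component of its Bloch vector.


theta = 0.6283, phi = 0.0000
r_z = cos(theta) = 0.8090

0.8090


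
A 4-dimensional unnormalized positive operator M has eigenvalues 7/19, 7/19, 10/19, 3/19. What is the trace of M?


tr(M) = sum of eigenvalues
= 7/19 + 7/19 + 10/19 + 3/19
= 27/19
= 1.4211

1.4211


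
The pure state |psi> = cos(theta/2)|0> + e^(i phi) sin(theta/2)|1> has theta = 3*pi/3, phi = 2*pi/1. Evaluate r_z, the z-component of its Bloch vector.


theta = 3.1416, phi = 6.2832
r_z = cos(theta) = -1.0000

-1.0000


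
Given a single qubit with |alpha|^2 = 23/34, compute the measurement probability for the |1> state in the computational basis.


|alpha|^2 = 23/34 = 0.6765
|beta|^2 = 1 - 23/34 = 11/34 = 0.3235
P(|1>) = |beta|^2 = 0.3235

0.3235


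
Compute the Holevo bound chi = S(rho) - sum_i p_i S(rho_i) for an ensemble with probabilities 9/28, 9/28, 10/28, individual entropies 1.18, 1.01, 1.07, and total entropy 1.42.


chi = S(rho) - sum_i p_i * S(rho_i)
Weighted entropy = 9/28 * 1.18 + 9/28 * 1.01 + 10/28 * 1.07
= 1.0861
chi = 1.42 - 1.0861
= 0.3339

0.3339


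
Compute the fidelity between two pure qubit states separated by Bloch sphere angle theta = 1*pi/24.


For states separated by angle theta on Bloch sphere:
F = cos^2(theta/2)
theta = 1*pi/24 = 0.1309
theta/2 = 0.0654
cos(theta/2) = 0.9979
F = 0.9957

0.9957


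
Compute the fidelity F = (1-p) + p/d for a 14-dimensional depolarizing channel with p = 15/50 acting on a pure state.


F = (1-p) + p/d
= (1 - 0.3000) + 0.3000/14
= 0.7000 + 0.0214
= 0.7214

0.7214


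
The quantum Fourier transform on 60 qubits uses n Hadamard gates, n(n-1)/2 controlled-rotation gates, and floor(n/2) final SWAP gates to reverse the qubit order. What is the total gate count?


Hadamard gates: 60
Controlled rotations: n*(n-1)/2 = 60*59/2 = 1770
SWAP gates: floor(n/2) = floor(60/2) = 30
Total = 60 + 1770 + 30
= 1860

1860


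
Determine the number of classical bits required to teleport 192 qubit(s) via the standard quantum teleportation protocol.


Quantum teleportation requires 2 classical bits per qubit teleported.
192 qubit(s) -> 2 * 192 = 384 classical bits

384


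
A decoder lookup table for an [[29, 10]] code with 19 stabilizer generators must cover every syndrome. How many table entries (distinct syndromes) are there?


Each stabilizer generator gives a binary (+1 or -1) measurement outcome.
With 19 independent generators:
Total syndromes = 2^19
= 524288

524288


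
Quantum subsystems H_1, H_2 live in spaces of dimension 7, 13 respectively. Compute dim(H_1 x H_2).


dim(H_1 x H_2) = 7 * 13
= 91

91


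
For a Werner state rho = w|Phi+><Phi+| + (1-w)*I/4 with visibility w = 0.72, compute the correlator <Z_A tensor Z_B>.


|Phi+> = (|00> + |11>)/sqrt(2)
For the pure Bell state, <Z_A Z_B> = +1 (Bell-state Pauli correlator).
The maximally-mixed part I/4 has tr(I/4 * P tensor P) = 0 for any traceless Pauli P.
So <Z_A Z_B>_rho = w * (+1) + (1 - w) * 0
= 0.72 * (+1)
= 0.7200

0.7200


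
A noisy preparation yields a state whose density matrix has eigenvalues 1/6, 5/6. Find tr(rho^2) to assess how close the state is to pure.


tr(rho^2) = sum of eigenvalues squared
= (1/6)^2 + (5/6)^2
= (1 + 25) / 36
= 26/36
= 0.7222

0.7222


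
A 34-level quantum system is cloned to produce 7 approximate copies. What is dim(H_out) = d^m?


Output space = H^(tensor 7) where dim(H) = 34
dim = 34^7
= 1156 (after 2 factors)
= 39304 (after 3 factors)
= 1336336 (after 4 factors)
= 45435424 (after 5 factors)
= 1544804416 (after 6 factors)
= 52523350144 (after 7 factors)
= 52523350144

52523350144


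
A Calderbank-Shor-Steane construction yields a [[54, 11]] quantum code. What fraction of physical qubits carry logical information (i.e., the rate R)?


Code rate R = k/n
= 11/54
= 0.2037

0.2037


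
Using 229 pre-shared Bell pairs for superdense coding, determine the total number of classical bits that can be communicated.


Superdense coding allows 2 classical bits per shared entangled pair.
229 pair(s) -> 2 * 229 = 458 classical bits

458


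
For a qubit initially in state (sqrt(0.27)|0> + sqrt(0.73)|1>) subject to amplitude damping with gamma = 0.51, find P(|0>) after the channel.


For amplitude damping with parameter gamma on state sqrt(a)|0> + sqrt(b)|1>:
alpha^2 = 0.27, beta^2 = 0.73
P(|0>) = alpha^2 + gamma * beta^2
= 0.27 + 0.51 * 0.73
= 0.27 + 0.3723
= 0.6423

0.6423


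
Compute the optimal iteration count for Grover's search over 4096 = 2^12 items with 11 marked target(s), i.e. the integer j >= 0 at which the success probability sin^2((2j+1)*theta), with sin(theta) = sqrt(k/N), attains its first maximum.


After j Grover iterations the success probability is P(j) = sin^2((2j+1)*theta), where sin(theta) = sqrt(k/N).
N = 2^12 = 4096, k = 11
sin(theta) = sqrt(k/N) = 0.05182226235
theta = arcsin(sqrt(k/N)) = 0.05184548561 rad
P(j) reaches its first maximum when (2j+1)*theta is as close as possible to pi/2, i.e. j = round(pi/(4*theta) - 1/2).
pi/(4*theta) - 1/2 = 14.6488
(For comparison, the common estimate pi/4 * sqrt(N/k) = 15.1556; the exact maximiser is used here.)
Optimal iterations = 15

15


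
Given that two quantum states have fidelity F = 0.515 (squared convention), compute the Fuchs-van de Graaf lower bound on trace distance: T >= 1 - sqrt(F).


Fuchs-van de Graaf (squared-fidelity convention): 1 - sqrt(F) <= T <= sqrt(1 - F).
Lower bound: T >= 1 - sqrt(F)
sqrt(F) = sqrt(0.515) = 0.7176
T >= 1 - 0.7176
T >= 0.2824

0.2824


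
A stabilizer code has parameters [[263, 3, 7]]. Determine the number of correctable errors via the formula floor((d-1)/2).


Code parameters: [[263, 3, 7]], distance d = 7.
Number of correctable errors = floor((d-1)/2)
= floor((7 - 1)/2)
= floor(6/2)
= 3

3


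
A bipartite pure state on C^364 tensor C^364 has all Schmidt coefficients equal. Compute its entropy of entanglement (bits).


For a maximally entangled state in d x d:
S = log2(d) = log2(364)
= 8.5078

8.5078


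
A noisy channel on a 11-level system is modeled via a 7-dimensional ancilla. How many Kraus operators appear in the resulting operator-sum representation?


Tracing out the environment in an orthonormal basis {|i>_E} gives Kraus operators K_i = <i|_E U |0>_E.
Number of Kraus operators = dim(H_env) = d_env
= 7

7


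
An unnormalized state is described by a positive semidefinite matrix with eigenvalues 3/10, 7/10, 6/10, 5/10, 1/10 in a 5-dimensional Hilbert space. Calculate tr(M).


tr(M) = sum of eigenvalues
= 3/10 + 7/10 + 6/10 + 5/10 + 1/10
= 22/10
= 2.2000

2.2000


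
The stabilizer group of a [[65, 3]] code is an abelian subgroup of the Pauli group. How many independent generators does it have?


For an [[n,k]] stabilizer code:
Number of stabilizer generators = n - k
= 65 - 3
= 62

62


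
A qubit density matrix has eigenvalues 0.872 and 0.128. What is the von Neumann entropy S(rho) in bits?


S = -p*log2(p) - (1-p)*log2(1-p)
p = 0.8720, 1-p = 0.1280
= -0.8720 * log2(0.8720) - 0.1280 * log2(0.1280)
= -(-0.1723) - (-0.3796)
= 0.5519

0.5519


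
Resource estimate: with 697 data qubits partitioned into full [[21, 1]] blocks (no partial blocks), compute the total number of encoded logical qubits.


Each code block uses 21 physical qubits for 1 logical qubit(s).
Number of complete blocks = floor(697 / 21) = 33
Logical qubits = 33 * 1
= 33

33


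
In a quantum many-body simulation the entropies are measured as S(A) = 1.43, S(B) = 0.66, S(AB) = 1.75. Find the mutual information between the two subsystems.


I(A:B) = S(A) + S(B) - S(AB)
= 1.43 + 0.66 - 1.75
= 0.3400

0.3400


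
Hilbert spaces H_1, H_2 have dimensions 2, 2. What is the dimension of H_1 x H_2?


dim(H_1 x H_2) = 2 * 2
= 4

4


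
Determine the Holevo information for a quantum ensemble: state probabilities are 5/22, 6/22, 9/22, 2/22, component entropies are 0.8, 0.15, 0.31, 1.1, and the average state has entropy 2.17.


chi = S(rho) - sum_i p_i * S(rho_i)
Weighted entropy = 5/22 * 0.8 + 6/22 * 0.15 + 9/22 * 0.31 + 2/22 * 1.1
= 0.4495
chi = 2.17 - 0.4495
= 1.7205

1.7205


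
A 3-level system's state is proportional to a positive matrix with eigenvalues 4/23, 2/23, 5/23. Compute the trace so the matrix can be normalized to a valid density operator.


tr(M) = sum of eigenvalues
= 4/23 + 2/23 + 5/23
= 11/23
= 0.4783

0.4783


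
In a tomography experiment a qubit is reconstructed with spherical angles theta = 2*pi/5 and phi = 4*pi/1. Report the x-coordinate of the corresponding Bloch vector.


theta = 1.2566, phi = 12.5664
r_x = sin(theta)*cos(phi) = 0.9511 * 1.0000
r_x = 0.9511

0.9511


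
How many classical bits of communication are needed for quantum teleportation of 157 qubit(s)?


Quantum teleportation requires 2 classical bits per qubit teleported.
157 qubit(s) -> 2 * 157 = 314 classical bits

314


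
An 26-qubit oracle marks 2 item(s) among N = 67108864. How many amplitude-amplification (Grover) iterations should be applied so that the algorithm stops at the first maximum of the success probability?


After j Grover iterations the success probability is P(j) = sin^2((2j+1)*theta), where sin(theta) = sqrt(k/N).
N = 2^26 = 67108864, k = 2
sin(theta) = sqrt(k/N) = 0.0001726334915
theta = arcsin(sqrt(k/N)) = 0.0001726334924 rad
P(j) reaches its first maximum when (2j+1)*theta is as close as possible to pi/2, i.e. j = round(pi/(4*theta) - 1/2).
pi/(4*theta) - 1/2 = 4549.0121
(For comparison, the common estimate pi/4 * sqrt(N/k) = 4549.5121; the exact maximiser is used here.)
Optimal iterations = 4549

4549


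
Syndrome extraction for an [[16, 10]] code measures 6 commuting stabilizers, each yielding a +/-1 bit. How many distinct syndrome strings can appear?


Each stabilizer generator gives a binary (+1 or -1) measurement outcome.
With 6 independent generators:
Total syndromes = 2^6
= 64

64


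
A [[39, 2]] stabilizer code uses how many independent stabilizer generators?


For an [[n,k]] stabilizer code:
Number of stabilizer generators = n - k
= 39 - 2
= 37

37


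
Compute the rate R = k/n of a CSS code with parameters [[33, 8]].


Code rate R = k/n
= 8/33
= 0.2424

0.2424


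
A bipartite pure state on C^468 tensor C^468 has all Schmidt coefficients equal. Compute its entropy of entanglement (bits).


For a maximally entangled state in d x d:
S = log2(d) = log2(468)
= 8.8704

8.8704


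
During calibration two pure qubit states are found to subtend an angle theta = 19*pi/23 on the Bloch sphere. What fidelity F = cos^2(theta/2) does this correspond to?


For states separated by angle theta on Bloch sphere:
F = cos^2(theta/2)
theta = 19*pi/23 = 2.5952
theta/2 = 1.2976
cos(theta/2) = 0.2698
F = 0.0728

0.0728


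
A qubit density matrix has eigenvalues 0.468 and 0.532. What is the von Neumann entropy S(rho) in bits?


S = -p*log2(p) - (1-p)*log2(1-p)
p = 0.4680, 1-p = 0.5320
= -0.4680 * log2(0.4680) - 0.5320 * log2(0.5320)
= -(-0.5127) - (-0.4844)
= 0.9970

0.9970


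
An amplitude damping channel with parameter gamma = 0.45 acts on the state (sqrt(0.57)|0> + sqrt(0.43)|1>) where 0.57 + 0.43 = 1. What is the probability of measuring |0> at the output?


For amplitude damping with parameter gamma on state sqrt(a)|0> + sqrt(b)|1>:
alpha^2 = 0.57, beta^2 = 0.43
P(|0>) = alpha^2 + gamma * beta^2
= 0.57 + 0.45 * 0.43
= 0.57 + 0.1935
= 0.7635

0.7635


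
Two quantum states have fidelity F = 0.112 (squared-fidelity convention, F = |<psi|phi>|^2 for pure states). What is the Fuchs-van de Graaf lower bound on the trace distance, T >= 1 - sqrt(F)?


Fuchs-van de Graaf (squared-fidelity convention): 1 - sqrt(F) <= T <= sqrt(1 - F).
Lower bound: T >= 1 - sqrt(F)
sqrt(F) = sqrt(0.112) = 0.3347
T >= 1 - 0.3347
T >= 0.6653

0.6653


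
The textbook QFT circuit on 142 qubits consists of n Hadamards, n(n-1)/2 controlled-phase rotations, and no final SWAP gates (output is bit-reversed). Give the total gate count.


Hadamard gates: 142
Controlled rotations: n*(n-1)/2 = 142*141/2 = 10011
SWAP gates: 0 (omitted)
Total = 142 + 10011
= 10153

10153


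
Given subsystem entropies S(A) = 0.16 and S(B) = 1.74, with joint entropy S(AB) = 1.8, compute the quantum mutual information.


I(A:B) = S(A) + S(B) - S(AB)
= 0.16 + 1.74 - 1.8
= 0.1000

0.1000


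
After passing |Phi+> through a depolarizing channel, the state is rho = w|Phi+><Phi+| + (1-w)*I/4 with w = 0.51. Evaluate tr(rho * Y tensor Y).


|Phi+> = (|00> + |11>)/sqrt(2)
For the pure Bell state, <Y_A Y_B> = -1 (Bell-state Pauli correlator).
The maximally-mixed part I/4 has tr(I/4 * P tensor P) = 0 for any traceless Pauli P.
So <Y_A Y_B>_rho = w * (-1) + (1 - w) * 0
= 0.51 * (-1)
= -0.5100

-0.5100


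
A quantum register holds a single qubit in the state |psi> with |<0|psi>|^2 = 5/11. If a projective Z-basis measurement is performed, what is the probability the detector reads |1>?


|alpha|^2 = 5/11 = 0.4545
|beta|^2 = 1 - 5/11 = 6/11 = 0.5455
P(|1>) = |beta|^2 = 0.5455

0.5455


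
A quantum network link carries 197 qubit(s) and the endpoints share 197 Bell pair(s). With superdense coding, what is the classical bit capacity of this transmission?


Superdense coding allows 2 classical bits per shared entangled pair.
197 pair(s) -> 2 * 197 = 394 classical bits

394


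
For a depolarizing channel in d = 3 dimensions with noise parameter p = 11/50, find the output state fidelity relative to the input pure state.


F = (1-p) + p/d
= (1 - 0.2200) + 0.2200/3
= 0.7800 + 0.0733
= 0.8533

0.8533


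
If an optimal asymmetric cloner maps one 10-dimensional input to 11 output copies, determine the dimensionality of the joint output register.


Output space = H^(tensor 11) where dim(H) = 10
dim = 10^11
= 100 (after 2 factors)
= 1000 (after 3 factors)
= 10000 (after 4 factors)
= 100000 (after 5 factors)
= 1000000 (after 6 factors)
= 10000000 (after 7 factors)
= 100000000 (after 8 factors)
= 1000000000 (after 9 factors)
= 10000000000 (after 10 factors)
= 100000000000 (after 11 factors)
= 100000000000

100000000000


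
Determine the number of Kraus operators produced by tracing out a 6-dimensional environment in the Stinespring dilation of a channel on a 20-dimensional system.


Tracing out the environment in an orthonormal basis {|i>_E} gives Kraus operators K_i = <i|_E U |0>_E.
Number of Kraus operators = dim(H_env) = d_env
= 6

6


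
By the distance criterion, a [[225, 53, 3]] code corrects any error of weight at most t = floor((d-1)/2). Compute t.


Code parameters: [[225, 53, 3]], distance d = 3.
Number of correctable errors = floor((d-1)/2)
= floor((3 - 1)/2)
= floor(2/2)
= 1

1


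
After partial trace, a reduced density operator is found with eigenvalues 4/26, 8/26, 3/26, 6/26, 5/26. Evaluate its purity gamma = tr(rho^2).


tr(rho^2) = sum of eigenvalues squared
= (4/26)^2 + (8/26)^2 + (3/26)^2 + (6/26)^2 + (5/26)^2
= (16 + 64 + 9 + 36 + 25) / 676
= 150/676
= 0.2219

0.2219


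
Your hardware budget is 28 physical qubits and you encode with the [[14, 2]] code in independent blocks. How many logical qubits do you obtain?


Each code block uses 14 physical qubits for 2 logical qubit(s).
Number of complete blocks = floor(28 / 14) = 2
Logical qubits = 2 * 2
= 4

4


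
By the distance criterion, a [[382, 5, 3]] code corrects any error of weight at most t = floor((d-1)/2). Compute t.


Code parameters: [[382, 5, 3]], distance d = 3.
Number of correctable errors = floor((d-1)/2)
= floor((3 - 1)/2)
= floor(2/2)
= 1

1


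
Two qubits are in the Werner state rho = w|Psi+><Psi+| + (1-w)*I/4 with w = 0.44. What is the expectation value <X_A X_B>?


|Psi+> = (|01> + |10>)/sqrt(2)
For the pure Bell state, <X_A X_B> = +1 (Bell-state Pauli correlator).
The maximally-mixed part I/4 has tr(I/4 * P tensor P) = 0 for any traceless Pauli P.
So <X_A X_B>_rho = w * (+1) + (1 - w) * 0
= 0.44 * (+1)
= 0.4400

0.4400


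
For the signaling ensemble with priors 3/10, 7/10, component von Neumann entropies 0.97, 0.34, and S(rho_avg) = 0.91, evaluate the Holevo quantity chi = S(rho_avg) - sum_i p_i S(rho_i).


chi = S(rho) - sum_i p_i * S(rho_i)
Weighted entropy = 3/10 * 0.97 + 7/10 * 0.34
= 0.5290
chi = 0.91 - 0.5290
= 0.3810

0.3810


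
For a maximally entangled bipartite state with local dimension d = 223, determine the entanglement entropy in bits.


For a maximally entangled state in d x d:
S = log2(d) = log2(223)
= 7.8009

7.8009


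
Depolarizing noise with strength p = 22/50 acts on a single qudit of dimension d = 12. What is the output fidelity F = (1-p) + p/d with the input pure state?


F = (1-p) + p/d
= (1 - 0.4400) + 0.4400/12
= 0.5600 + 0.0367
= 0.5967

0.5967


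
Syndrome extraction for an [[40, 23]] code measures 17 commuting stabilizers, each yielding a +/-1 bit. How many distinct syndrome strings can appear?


Each stabilizer generator gives a binary (+1 or -1) measurement outcome.
With 17 independent generators:
Total syndromes = 2^17
= 131072

131072


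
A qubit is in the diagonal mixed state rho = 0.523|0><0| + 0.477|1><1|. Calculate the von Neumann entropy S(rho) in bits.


S = -p*log2(p) - (1-p)*log2(1-p)
p = 0.5230, 1-p = 0.4770
= -0.5230 * log2(0.5230) - 0.4770 * log2(0.4770)
= -(-0.4891) - (-0.5094)
= 0.9985

0.9985


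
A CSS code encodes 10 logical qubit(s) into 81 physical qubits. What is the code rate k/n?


Code rate R = k/n
= 10/81
= 0.1235

0.1235


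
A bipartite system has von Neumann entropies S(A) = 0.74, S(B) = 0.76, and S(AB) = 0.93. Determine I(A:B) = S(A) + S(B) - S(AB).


I(A:B) = S(A) + S(B) - S(AB)
= 0.74 + 0.76 - 0.93
= 0.5700

0.5700


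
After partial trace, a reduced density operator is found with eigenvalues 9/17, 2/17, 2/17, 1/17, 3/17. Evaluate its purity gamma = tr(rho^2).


tr(rho^2) = sum of eigenvalues squared
= (9/17)^2 + (2/17)^2 + (2/17)^2 + (1/17)^2 + (3/17)^2
= (81 + 4 + 4 + 1 + 9) / 289
= 99/289
= 0.3426

0.3426


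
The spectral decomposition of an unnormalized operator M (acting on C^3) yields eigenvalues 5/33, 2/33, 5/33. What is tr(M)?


tr(M) = sum of eigenvalues
= 5/33 + 2/33 + 5/33
= 12/33
= 0.3636

0.3636


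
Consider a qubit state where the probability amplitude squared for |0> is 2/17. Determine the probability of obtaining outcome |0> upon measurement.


|alpha|^2 = 2/17 = 0.1176
|beta|^2 = 1 - 2/17 = 15/17 = 0.8824
P(|0>) = |alpha|^2 = 0.1176

0.1176


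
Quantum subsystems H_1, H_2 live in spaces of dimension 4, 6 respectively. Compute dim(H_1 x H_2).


dim(H_1 x H_2) = 4 * 6
= 24

24


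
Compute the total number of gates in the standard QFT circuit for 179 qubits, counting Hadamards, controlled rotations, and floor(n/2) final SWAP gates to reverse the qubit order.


Hadamard gates: 179
Controlled rotations: n*(n-1)/2 = 179*178/2 = 15931
SWAP gates: floor(n/2) = floor(179/2) = 89
Total = 179 + 15931 + 89
= 16199

16199


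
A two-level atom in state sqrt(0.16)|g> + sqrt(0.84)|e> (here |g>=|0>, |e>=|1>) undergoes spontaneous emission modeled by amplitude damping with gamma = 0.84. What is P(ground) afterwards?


For amplitude damping with parameter gamma on state sqrt(a)|0> + sqrt(b)|1>:
alpha^2 = 0.16, beta^2 = 0.84
P(|0>) = alpha^2 + gamma * beta^2
= 0.16 + 0.84 * 0.84
= 0.16 + 0.7056
= 0.8656

0.8656


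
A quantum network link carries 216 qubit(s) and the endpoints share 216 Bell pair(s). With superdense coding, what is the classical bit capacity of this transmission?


Superdense coding allows 2 classical bits per shared entangled pair.
216 pair(s) -> 2 * 216 = 432 classical bits

432


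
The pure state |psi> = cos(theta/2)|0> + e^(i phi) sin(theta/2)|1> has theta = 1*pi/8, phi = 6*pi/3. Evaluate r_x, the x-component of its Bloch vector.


theta = 0.3927, phi = 6.2832
r_x = sin(theta)*cos(phi) = 0.3827 * 1.0000
r_x = 0.3827

0.3827


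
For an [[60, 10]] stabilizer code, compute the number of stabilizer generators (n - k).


For an [[n,k]] stabilizer code:
Number of stabilizer generators = n - k
= 60 - 10
= 50

50


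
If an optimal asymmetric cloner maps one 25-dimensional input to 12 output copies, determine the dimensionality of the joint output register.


Output space = H^(tensor 12) where dim(H) = 25
dim = 25^12
= 625 (after 2 factors)
= 15625 (after 3 factors)
= 390625 (after 4 factors)
= 9765625 (after 5 factors)
= 244140625 (after 6 factors)
= 6103515625 (after 7 factors)
= 152587890625 (after 8 factors)
= 3814697265625 (after 9 factors)
= 95367431640625 (after 10 factors)
= 2384185791015625 (after 11 factors)
= 59604644775390625 (after 12 factors)
= 59604644775390625

59604644775390625


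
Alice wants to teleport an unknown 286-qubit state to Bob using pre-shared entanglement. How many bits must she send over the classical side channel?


Quantum teleportation requires 2 classical bits per qubit teleported.
286 qubit(s) -> 2 * 286 = 572 classical bits

572


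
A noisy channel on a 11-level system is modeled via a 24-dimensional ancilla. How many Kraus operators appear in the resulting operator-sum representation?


Tracing out the environment in an orthonormal basis {|i>_E} gives Kraus operators K_i = <i|_E U |0>_E.
Number of Kraus operators = dim(H_env) = d_env
= 24

24


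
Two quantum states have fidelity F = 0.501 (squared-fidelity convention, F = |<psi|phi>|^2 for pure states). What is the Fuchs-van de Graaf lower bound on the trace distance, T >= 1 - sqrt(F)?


Fuchs-van de Graaf (squared-fidelity convention): 1 - sqrt(F) <= T <= sqrt(1 - F).
Lower bound: T >= 1 - sqrt(F)
sqrt(F) = sqrt(0.501) = 0.7078
T >= 1 - 0.7078
T >= 0.2922

0.2922


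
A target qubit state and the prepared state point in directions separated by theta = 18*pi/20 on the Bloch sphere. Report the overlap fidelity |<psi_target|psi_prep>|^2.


For states separated by angle theta on Bloch sphere:
F = cos^2(theta/2)
theta = 18*pi/20 = 2.8274
theta/2 = 1.4137
cos(theta/2) = 0.1564
F = 0.0245

0.0245


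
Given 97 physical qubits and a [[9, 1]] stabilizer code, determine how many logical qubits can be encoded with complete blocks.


Each code block uses 9 physical qubits for 1 logical qubit(s).
Number of complete blocks = floor(97 / 9) = 10
Logical qubits = 10 * 1
= 10

10


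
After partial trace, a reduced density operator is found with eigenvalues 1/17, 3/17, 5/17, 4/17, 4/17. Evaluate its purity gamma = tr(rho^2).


tr(rho^2) = sum of eigenvalues squared
= (1/17)^2 + (3/17)^2 + (5/17)^2 + (4/17)^2 + (4/17)^2
= (1 + 9 + 25 + 16 + 16) / 289
= 67/289
= 0.2318

0.2318


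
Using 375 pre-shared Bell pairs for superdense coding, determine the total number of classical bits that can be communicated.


Superdense coding allows 2 classical bits per shared entangled pair.
375 pair(s) -> 2 * 375 = 750 classical bits

750


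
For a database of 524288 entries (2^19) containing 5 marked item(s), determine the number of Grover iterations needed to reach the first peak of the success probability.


After j Grover iterations the success probability is P(j) = sin^2((2j+1)*theta), where sin(theta) = sqrt(k/N).
N = 2^19 = 524288, k = 5
sin(theta) = sqrt(k/N) = 0.003088161778
theta = arcsin(sqrt(k/N)) = 0.003088166686 rad
P(j) reaches its first maximum when (2j+1)*theta is as close as possible to pi/2, i.e. j = round(pi/(4*theta) - 1/2).
pi/(4*theta) - 1/2 = 253.8251
(For comparison, the common estimate pi/4 * sqrt(N/k) = 254.3255; the exact maximiser is used here.)
Optimal iterations = 254

254


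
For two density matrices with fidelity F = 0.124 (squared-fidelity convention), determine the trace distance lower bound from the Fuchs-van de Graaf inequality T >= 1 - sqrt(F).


Fuchs-van de Graaf (squared-fidelity convention): 1 - sqrt(F) <= T <= sqrt(1 - F).
Lower bound: T >= 1 - sqrt(F)
sqrt(F) = sqrt(0.124) = 0.3521
T >= 1 - 0.3521
T >= 0.6479

0.6479


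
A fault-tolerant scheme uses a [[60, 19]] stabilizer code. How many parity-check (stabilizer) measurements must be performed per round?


For an [[n,k]] stabilizer code:
Number of stabilizer generators = n - k
= 60 - 19
= 41

41


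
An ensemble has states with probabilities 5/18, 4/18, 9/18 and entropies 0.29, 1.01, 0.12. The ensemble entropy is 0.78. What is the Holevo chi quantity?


chi = S(rho) - sum_i p_i * S(rho_i)
Weighted entropy = 5/18 * 0.29 + 4/18 * 1.01 + 9/18 * 0.12
= 0.3650
chi = 0.78 - 0.3650
= 0.4150

0.4150


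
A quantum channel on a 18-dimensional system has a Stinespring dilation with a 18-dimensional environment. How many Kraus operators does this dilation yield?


Tracing out the environment in an orthonormal basis {|i>_E} gives Kraus operators K_i = <i|_E U |0>_E.
Number of Kraus operators = dim(H_env) = d_env
= 18

18


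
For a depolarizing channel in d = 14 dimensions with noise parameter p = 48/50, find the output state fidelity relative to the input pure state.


F = (1-p) + p/d
= (1 - 0.9600) + 0.9600/14
= 0.0400 + 0.0686
= 0.1086

0.1086


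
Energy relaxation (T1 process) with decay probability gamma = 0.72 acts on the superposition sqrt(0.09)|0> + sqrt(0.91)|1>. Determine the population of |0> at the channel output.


For amplitude damping with parameter gamma on state sqrt(a)|0> + sqrt(b)|1>:
alpha^2 = 0.09, beta^2 = 0.91
P(|0>) = alpha^2 + gamma * beta^2
= 0.09 + 0.72 * 0.91
= 0.09 + 0.6552
= 0.7452

0.7452


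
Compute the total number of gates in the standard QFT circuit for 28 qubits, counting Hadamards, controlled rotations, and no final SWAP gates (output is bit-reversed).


Hadamard gates: 28
Controlled rotations: n*(n-1)/2 = 28*27/2 = 378
SWAP gates: 0 (omitted)
Total = 28 + 378
= 406

406


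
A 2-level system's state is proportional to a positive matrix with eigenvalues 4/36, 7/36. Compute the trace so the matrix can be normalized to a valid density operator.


tr(M) = sum of eigenvalues
= 4/36 + 7/36
= 11/36
= 0.3056

0.3056


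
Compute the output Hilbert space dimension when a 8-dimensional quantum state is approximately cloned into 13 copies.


Output space = H^(tensor 13) where dim(H) = 8
dim = 8^13
= 64 (after 2 factors)
= 512 (after 3 factors)
= 4096 (after 4 factors)
= 32768 (after 5 factors)
= 262144 (after 6 factors)
= 2097152 (after 7 factors)
= 16777216 (after 8 factors)
= 134217728 (after 9 factors)
= 1073741824 (after 10 factors)
= 8589934592 (after 11 factors)
= 68719476736 (after 12 factors)
= 549755813888 (after 13 factors)
= 549755813888

549755813888


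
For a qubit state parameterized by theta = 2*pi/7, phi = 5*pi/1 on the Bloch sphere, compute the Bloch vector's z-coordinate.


theta = 0.8976, phi = 15.7080
r_z = cos(theta) = 0.6235

0.6235


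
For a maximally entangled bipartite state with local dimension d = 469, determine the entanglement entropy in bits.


For a maximally entangled state in d x d:
S = log2(d) = log2(469)
= 8.8734

8.8734


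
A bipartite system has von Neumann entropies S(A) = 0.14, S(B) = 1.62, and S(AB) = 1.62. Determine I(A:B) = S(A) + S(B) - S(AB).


I(A:B) = S(A) + S(B) - S(AB)
= 0.14 + 1.62 - 1.62
= 0.1400

0.1400


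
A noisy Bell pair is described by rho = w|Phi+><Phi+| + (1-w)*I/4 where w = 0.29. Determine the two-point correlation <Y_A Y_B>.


|Phi+> = (|00> + |11>)/sqrt(2)
For the pure Bell state, <Y_A Y_B> = -1 (Bell-state Pauli correlator).
The maximally-mixed part I/4 has tr(I/4 * P tensor P) = 0 for any traceless Pauli P.
So <Y_A Y_B>_rho = w * (-1) + (1 - w) * 0
= 0.29 * (-1)
= -0.2900

-0.2900


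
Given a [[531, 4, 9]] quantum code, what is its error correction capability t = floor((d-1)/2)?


Code parameters: [[531, 4, 9]], distance d = 9.
Number of correctable errors = floor((d-1)/2)
= floor((9 - 1)/2)
= floor(8/2)
= 4

4


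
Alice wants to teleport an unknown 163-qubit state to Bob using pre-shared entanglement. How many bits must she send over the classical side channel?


Quantum teleportation requires 2 classical bits per qubit teleported.
163 qubit(s) -> 2 * 163 = 326 classical bits

326


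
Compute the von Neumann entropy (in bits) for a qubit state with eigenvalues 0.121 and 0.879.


S = -p*log2(p) - (1-p)*log2(1-p)
p = 0.1210, 1-p = 0.8790
= -0.1210 * log2(0.1210) - 0.8790 * log2(0.8790)
= -(-0.3687) - (-0.1636)
= 0.5322

0.5322


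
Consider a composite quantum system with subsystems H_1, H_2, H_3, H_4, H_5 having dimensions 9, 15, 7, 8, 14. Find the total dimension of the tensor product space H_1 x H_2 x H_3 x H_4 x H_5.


dim(H_1 x H_2 x H_3 x H_4 x H_5) = 9 * 15 * 7 * 8 * 14
= 135 * 7 * 8 * 14
= 945 * 8 * 14
= 7560 * 14
= 105840

105840
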